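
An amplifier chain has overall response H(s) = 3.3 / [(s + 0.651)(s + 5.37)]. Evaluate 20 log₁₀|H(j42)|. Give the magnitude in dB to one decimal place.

|j42 + 0.651| = √(42² + 0.651²) = 42.01
|j42 + 5.37| = √(42² + 5.37²) = 42.34
|H(j42)| = 3.3 / (42.01 × 42.34) = 0.0018554
20 log₁₀(0.0018554) = -54.63 dB

-54.6 dB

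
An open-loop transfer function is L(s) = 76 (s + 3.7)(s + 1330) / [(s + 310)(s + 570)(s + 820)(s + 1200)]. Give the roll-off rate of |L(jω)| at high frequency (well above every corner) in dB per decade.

With 2 zeros and 4 poles, the high-frequency asymptotic slope is 20 × (2 − 4) = -40 dB/decade.

-40 dB/decade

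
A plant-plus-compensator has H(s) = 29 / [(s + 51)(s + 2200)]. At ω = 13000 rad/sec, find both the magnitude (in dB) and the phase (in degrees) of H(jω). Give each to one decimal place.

|j13000 + 51| = √(13000² + 51²) = 1.3e+04
|j13000 + 2200| = √(13000² + 2200²) = 1.318e+04
|H(j13000)| = 29 / (1.3e+04 × 1.318e+04) = 1.6919e-07
20 log₁₀(1.6919e-07) = -135.43 dB
∠(j13000 + 51) = arctan(13000/51) = 89.78°
∠(j13000 + 2200) = arctan(13000/2200) = 80.39°
∠H(j13000) = − (89.78° + 80.39°) = -170.17°

|H| = -135.4 dB, ∠H = -170.2°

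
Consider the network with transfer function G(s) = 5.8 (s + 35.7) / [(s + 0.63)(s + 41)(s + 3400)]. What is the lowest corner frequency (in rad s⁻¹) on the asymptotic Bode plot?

Break frequencies occur at each pole and zero magnitude: 0.63 rad s⁻¹, 35.7 rad s⁻¹, 41 rad s⁻¹, 3400 rad s⁻¹.
The lowest is 0.63 rad s⁻¹.

0.63 rad s⁻¹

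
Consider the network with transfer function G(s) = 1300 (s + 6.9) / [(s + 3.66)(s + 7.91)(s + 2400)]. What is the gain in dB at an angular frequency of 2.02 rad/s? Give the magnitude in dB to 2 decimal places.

|j2.02 + 6.9| = √(2.02² + 6.9²) = 7.19
|j2.02 + 3.66| = √(2.02² + 3.66²) = 4.18
|j2.02 + 7.91| = √(2.02² + 7.91²) = 8.164
|j2.02 + 2400| = √(2.02² + 2400²) = 2400
|G(j2.02)| = 1300 × 7.19 / (4.18 × 8.164 × 2400) = 0.11411
20 log₁₀(0.11411) = -18.854 dB

-18.85 dB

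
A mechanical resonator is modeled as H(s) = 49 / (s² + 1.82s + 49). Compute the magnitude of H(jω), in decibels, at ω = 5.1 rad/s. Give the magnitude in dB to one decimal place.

5.9 dB

|(j5.1)² + 1.82(j5.1) + 49| = |22.99 + j9.282| = 24.79
|H(j5.1)| = 49 / 24.79 = 1.9764
20 log₁₀(1.9764) = 5.92 dB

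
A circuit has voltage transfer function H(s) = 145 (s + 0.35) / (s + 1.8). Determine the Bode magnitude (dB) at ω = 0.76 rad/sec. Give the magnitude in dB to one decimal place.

|j0.76 + 0.35| = √(0.76² + 0.35²) = 0.8367
|j0.76 + 1.8| = √(0.76² + 1.8²) = 1.954
|H(j0.76)| = 145 × 0.8367 / 1.954 = 62.094
20 log₁₀(62.094) = 35.86 dB

35.9 dB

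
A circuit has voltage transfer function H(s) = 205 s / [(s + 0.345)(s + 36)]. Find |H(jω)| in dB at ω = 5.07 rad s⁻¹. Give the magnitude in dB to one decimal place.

|j5.07| = 5.07
|j5.07 + 0.345| = √(5.07² + 0.345²) = 5.082
|j5.07 + 36| = √(5.07² + 36²) = 36.36
|H(j5.07)| = 205 × 5.07 / (5.082 × 36.36) = 5.6258
20 log₁₀(5.6258) = 15.00 dB

15.0 dB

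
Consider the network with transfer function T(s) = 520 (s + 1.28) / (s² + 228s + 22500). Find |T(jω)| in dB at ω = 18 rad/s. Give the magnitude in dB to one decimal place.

-7.6 dB

|j18 + 1.28| = √(18² + 1.28²) = 18.05
|(j18)² + 228(j18) + 22500| = |22176 + j4104| = 2.255e+04
|T(j18)| = 520 × 18.05 / 2.255e+04 = 0.41608
20 log₁₀(0.41608) = -7.62 dB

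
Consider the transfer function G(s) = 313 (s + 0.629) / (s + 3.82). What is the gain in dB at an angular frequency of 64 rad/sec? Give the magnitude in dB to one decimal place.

49.9 dB

|j64 + 0.629| = √(64² + 0.629²) = 64
|j64 + 3.82| = √(64² + 3.82²) = 64.11
|G(j64)| = 313 × 64 / 64.11 = 312.46
20 log₁₀(312.46) = 49.90 dB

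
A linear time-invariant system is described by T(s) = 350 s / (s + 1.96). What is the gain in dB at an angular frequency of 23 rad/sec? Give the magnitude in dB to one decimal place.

50.8 dB

|j23| = 23
|j23 + 1.96| = √(23² + 1.96²) = 23.08
|T(j23)| = 350 × 23 / 23.08 = 348.74
20 log₁₀(348.74) = 50.85 dB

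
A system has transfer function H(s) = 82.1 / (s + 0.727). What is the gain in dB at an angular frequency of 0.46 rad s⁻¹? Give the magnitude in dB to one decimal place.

|j0.46 + 0.727| = √(0.46² + 0.727²) = 0.8603
|H(j0.46)| = 82.1 / 0.8603 = 95.431
20 log₁₀(95.431) = 39.59 dB

39.6 dB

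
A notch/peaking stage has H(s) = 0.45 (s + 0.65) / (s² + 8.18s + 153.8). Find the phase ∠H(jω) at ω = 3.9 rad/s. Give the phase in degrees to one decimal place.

∠(j3.9 + 0.65) = arctan(3.9/0.65) = 80.54°
∠[(j3.9)² + 8.18(j3.9) + 153.8] = ∠[138.59 + j31.902] = 12.96°
∠H(j3.9) = 80.54° − 12.96° = 67.57°

67.6°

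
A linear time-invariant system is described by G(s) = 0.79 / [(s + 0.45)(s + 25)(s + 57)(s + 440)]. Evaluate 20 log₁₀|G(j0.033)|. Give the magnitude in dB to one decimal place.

|j0.033 + 0.45| = √(0.033² + 0.45²) = 0.4512
|j0.033 + 25| = √(0.033² + 25²) = 25
|j0.033 + 57| = √(0.033² + 57²) = 57
|j0.033 + 440| = √(0.033² + 440²) = 440
|G(j0.033)| = 0.79 / (0.4512 × 25 × 57 × 440) = 2.7924e-06
20 log₁₀(2.7924e-06) = -111.08 dB

-111.1 dB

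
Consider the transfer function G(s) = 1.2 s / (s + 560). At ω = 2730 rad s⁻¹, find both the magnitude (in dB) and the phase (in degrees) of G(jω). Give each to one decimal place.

|j2730| = 2730
|j2730 + 560| = √(2730² + 560²) = 2787
|G(j2730)| = 1.2 × 2730 / 2787 = 1.1755
20 log₁₀(1.1755) = 1.40 dB
∠(j2730) = 90.00°
∠(j2730 + 560) = arctan(2730/560) = 78.41°
∠G(j2730) = 90.00° − 78.41° = 11.59°

|G| = 1.4 dB, ∠G = 11.6°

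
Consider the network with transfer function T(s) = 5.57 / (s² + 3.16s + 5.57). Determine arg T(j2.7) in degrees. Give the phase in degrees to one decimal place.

∠[(j2.7)² + 3.16(j2.7) + 5.57] = ∠[-1.72 + j8.532] = 101.40°
∠T(j2.7) = −101.40° = -101.40°

-101.4°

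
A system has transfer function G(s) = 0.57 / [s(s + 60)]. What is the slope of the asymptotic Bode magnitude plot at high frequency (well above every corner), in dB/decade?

-40 dB/decade

With 0 zeros and 2 poles, the high-frequency asymptotic slope is 20 × (0 − 2) = -40 dB/decade.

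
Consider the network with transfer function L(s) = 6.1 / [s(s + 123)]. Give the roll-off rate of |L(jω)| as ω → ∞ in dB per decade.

-40 dB/decade

With 0 zeros and 2 poles, the high-frequency asymptotic slope is 20 × (0 − 2) = -40 dB/decade.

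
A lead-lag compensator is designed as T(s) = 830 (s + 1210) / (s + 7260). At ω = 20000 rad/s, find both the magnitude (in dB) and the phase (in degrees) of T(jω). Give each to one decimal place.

|T| = 57.9 dB, ∠T = 16.5°

|j20000 + 1210| = √(20000² + 1210²) = 2.004e+04
|j20000 + 7260| = √(20000² + 7260²) = 2.128e+04
|T(j20000)| = 830 × 2.004e+04 / 2.128e+04 = 781.61
20 log₁₀(781.61) = 57.86 dB
∠(j20000 + 1210) = arctan(20000/1210) = 86.54°
∠(j20000 + 7260) = arctan(20000/7260) = 70.05°
∠T(j20000) = 86.54° − 70.05° = 16.49°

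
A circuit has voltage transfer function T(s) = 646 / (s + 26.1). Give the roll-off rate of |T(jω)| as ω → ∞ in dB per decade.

With 0 zeros and 1 pole, the high-frequency asymptotic slope is 20 × (0 − 1) = -20 dB/decade.

-20 dB/decade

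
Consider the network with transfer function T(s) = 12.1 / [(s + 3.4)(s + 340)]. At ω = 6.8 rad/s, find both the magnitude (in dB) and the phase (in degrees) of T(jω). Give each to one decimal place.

|T| = -46.6 dB, ∠T = -64.6°

|j6.8 + 3.4| = √(6.8² + 3.4²) = 7.603
|j6.8 + 340| = √(6.8² + 340²) = 340.1
|T(j6.8)| = 12.1 / (7.603 × 340.1) = 0.0046801
20 log₁₀(0.0046801) = -46.59 dB
∠(j6.8 + 3.4) = arctan(6.8/3.4) = 63.43°
∠(j6.8 + 340) = arctan(6.8/340) = 1.15°
∠T(j6.8) = − (63.43° + 1.15°) = -64.58°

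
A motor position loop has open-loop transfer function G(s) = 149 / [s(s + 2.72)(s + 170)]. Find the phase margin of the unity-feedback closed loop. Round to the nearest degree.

83 deg

Gain crossover: |G(jω)| = 1 at ω ≈ 0.32 rad s⁻¹.
∠G(j0.32) = −90° − arctan(0.32/2.72) − arctan(0.32/170) ≈ -96.82°
PM = 180° + (-96.82°) = 83.18°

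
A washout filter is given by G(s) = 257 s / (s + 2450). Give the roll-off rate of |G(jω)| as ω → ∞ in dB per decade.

With 1 zero and 1 pole, the high-frequency asymptotic slope is 20 × (1 − 1) = 0 dB/decade.

0 dB/decade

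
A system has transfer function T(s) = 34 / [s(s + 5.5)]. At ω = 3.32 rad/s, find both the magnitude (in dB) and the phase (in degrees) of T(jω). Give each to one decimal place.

|j3.32 + 5.5| = √(3.32² + 5.5²) = 6.424
|j3.32| = 3.32
|T(j3.32)| = 34 / (6.424 × 3.32) = 1.5941
20 log₁₀(1.5941) = 4.05 dB
∠(j3.32 + 5.5) = arctan(3.32/5.5) = 31.12°
∠(j3.32) = 90.00°
∠T(j3.32) = − (31.12° + 90.00°) = -121.12°

|T| = 4.1 dB, ∠T = -121.1°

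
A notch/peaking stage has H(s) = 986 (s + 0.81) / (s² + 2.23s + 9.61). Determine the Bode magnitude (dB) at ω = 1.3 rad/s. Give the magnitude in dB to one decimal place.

45.1 dB

|j1.3 + 0.81| = √(1.3² + 0.81²) = 1.532
|(j1.3)² + 2.23(j1.3) + 9.61| = |7.92 + j2.899| = 8.434
|H(j1.3)| = 986 × 1.532 / 8.434 = 179.07
20 log₁₀(179.07) = 45.06 dB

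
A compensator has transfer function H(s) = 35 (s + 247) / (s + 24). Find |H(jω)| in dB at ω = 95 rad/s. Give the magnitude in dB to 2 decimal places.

|j95 + 247| = √(95² + 247²) = 264.6
|j95 + 24| = √(95² + 24²) = 97.98
|H(j95)| = 35 × 264.6 / 97.98 = 94.529
20 log₁₀(94.529) = 39.511 dB

39.51 dB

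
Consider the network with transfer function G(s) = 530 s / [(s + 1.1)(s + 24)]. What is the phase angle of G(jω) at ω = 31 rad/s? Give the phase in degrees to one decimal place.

∠(j31) = 90.00°
∠(j31 + 1.1) = arctan(31/1.1) = 87.97°
∠(j31 + 24) = arctan(31/24) = 52.25°
∠G(j31) = 90.00° − (87.97° + 52.25°) = -50.22°

-50.2 deg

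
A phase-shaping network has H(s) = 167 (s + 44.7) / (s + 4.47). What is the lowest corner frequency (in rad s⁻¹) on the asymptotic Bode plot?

4.47 rad s⁻¹

Break frequencies occur at each pole and zero magnitude: 4.47 rad s⁻¹, 44.7 rad s⁻¹.
The lowest is 4.47 rad s⁻¹.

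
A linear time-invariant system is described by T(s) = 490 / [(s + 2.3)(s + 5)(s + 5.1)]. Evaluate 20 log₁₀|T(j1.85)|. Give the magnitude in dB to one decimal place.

|j1.85 + 2.3| = √(1.85² + 2.3²) = 2.952
|j1.85 + 5| = √(1.85² + 5²) = 5.331
|j1.85 + 5.1| = √(1.85² + 5.1²) = 5.425
|T(j1.85)| = 490 / (2.952 × 5.331 × 5.425) = 5.7396
20 log₁₀(5.7396) = 15.18 dB

15.2 dB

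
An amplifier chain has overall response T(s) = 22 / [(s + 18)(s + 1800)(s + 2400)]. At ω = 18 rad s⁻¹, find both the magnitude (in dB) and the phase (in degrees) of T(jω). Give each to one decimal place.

|j18 + 18| = √(18² + 18²) = 25.46
|j18 + 1800| = √(18² + 1800²) = 1800
|j18 + 2400| = √(18² + 2400²) = 2400
|T(j18)| = 22 / (25.46 × 1800 × 2400) = 2.0004e-07
20 log₁₀(2.0004e-07) = -133.98 dB
∠(j18 + 18) = arctan(18/18) = 45.00°
∠(j18 + 1800) = arctan(18/1800) = 0.57°
∠(j18 + 2400) = arctan(18/2400) = 0.43°
∠T(j18) = − (45.00° + 0.57° + 0.43°) = -46.00°

|T| = -134.0 dB, ∠T = -46.0 deg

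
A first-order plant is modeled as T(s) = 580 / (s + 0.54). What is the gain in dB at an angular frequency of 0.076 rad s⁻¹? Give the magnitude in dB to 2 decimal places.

|j0.076 + 0.54| = √(0.076² + 0.54²) = 0.5453
|T(j0.076)| = 580 / 0.5453 = 1063.6
20 log₁₀(1063.6) = 60.536 dB

60.54 dB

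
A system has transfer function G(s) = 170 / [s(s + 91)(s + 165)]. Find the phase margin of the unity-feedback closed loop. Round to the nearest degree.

90°

Gain crossover: |G(jω)| = 1 at ω ≈ 0.0113 rad s⁻¹.
∠G(j0.0113) = −90° − arctan(0.0113/91) − arctan(0.0113/165) ≈ -90.01°
PM = 180° + (-90.01°) = 89.99°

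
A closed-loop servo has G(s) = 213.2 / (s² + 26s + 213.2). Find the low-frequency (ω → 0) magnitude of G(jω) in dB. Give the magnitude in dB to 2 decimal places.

0.00 dB

G(0) = 213.2 / 213.2 = 1
20 log₁₀(1) = 0.000 dB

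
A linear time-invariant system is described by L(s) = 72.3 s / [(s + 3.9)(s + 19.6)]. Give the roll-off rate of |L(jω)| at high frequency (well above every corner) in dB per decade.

With 1 zero and 2 poles, the high-frequency asymptotic slope is 20 × (1 − 2) = -20 dB/decade.

-20 dB/decade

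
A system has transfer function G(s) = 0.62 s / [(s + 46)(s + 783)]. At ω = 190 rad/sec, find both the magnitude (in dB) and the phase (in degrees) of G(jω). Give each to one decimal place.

|G| = -62.5 dB, ∠G = -0.0°

|j190| = 190
|j190 + 46| = √(190² + 46²) = 195.5
|j190 + 783| = √(190² + 783²) = 805.7
|G(j190)| = 0.62 × 190 / (195.5 × 805.7) = 0.00074789
20 log₁₀(0.00074789) = -62.52 dB
∠(j190) = 90.00°
∠(j190 + 46) = arctan(190/46) = 76.39°
∠(j190 + 783) = arctan(190/783) = 13.64°
∠G(j190) = 90.00° − (76.39° + 13.64°) = -0.03°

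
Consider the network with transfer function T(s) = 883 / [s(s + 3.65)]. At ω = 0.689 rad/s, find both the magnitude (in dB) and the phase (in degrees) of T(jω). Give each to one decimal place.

|T| = 50.8 dB, ∠T = -100.7°

|j0.689 + 3.65| = √(0.689² + 3.65²) = 3.714
|j0.689| = 0.689
|T(j0.689)| = 883 / (3.714 × 0.689) = 345.02
20 log₁₀(345.02) = 50.76 dB
∠(j0.689 + 3.65) = arctan(0.689/3.65) = 10.69°
∠(j0.689) = 90.00°
∠T(j0.689) = − (10.69° + 90.00°) = -100.69°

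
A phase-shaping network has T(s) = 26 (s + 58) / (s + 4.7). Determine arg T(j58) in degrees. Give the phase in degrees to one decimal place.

∠(j58 + 58) = arctan(58/58) = 45.00°
∠(j58 + 4.7) = arctan(58/4.7) = 85.37°
∠T(j58) = 45.00° − 85.37° = -40.37°

-40.4°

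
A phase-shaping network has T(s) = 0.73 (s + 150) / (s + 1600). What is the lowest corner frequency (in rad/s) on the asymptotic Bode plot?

Break frequencies occur at each pole and zero magnitude: 150 rad/s, 1600 rad/s.
The lowest is 150 rad/s.

150 rad/s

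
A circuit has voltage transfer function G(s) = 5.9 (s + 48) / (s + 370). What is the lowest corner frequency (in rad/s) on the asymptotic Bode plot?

48 rad/s

Break frequencies occur at each pole and zero magnitude: 48 rad/s, 370 rad/s.
The lowest is 48 rad/s.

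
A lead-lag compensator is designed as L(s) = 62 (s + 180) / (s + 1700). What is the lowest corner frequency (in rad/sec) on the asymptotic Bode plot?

180 rad/sec

Break frequencies occur at each pole and zero magnitude: 180 rad/sec, 1700 rad/sec.
The lowest is 180 rad/sec.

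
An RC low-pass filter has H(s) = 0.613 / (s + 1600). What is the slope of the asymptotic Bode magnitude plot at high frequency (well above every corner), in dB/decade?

With 0 zeros and 1 pole, the high-frequency asymptotic slope is 20 × (0 − 1) = -20 dB/decade.

-20 dB/decade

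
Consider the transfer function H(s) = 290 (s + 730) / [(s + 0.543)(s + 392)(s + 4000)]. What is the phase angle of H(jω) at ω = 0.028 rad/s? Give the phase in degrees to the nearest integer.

∠(j0.028 + 730) = arctan(0.028/730) = 0.00°
∠(j0.028 + 0.543) = arctan(0.028/0.543) = 2.95°
∠(j0.028 + 392) = arctan(0.028/392) = 0.00°
∠(j0.028 + 4000) = arctan(0.028/4000) = 0.00°
∠H(j0.028) = 0.00° − (2.95° + 0.00° + 0.00°) = -2.95°

-3°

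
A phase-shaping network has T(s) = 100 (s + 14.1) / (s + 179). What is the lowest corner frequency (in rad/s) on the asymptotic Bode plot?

14.1 rad/s

Break frequencies occur at each pole and zero magnitude: 14.1 rad/s, 179 rad/s.
The lowest is 14.1 rad/s.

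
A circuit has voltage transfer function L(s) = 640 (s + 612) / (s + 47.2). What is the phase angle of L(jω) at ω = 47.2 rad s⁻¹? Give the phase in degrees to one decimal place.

-40.6°

∠(j47.2 + 612) = arctan(47.2/612) = 4.41°
∠(j47.2 + 47.2) = arctan(47.2/47.2) = 45.00°
∠L(j47.2) = 4.41° − 45.00° = -40.59°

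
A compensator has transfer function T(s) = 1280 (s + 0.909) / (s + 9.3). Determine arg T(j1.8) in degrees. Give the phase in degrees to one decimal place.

∠(j1.8 + 0.909) = arctan(1.8/0.909) = 63.21°
∠(j1.8 + 9.3) = arctan(1.8/9.3) = 10.95°
∠T(j1.8) = 63.21° − 10.95° = 52.25°

52.3 deg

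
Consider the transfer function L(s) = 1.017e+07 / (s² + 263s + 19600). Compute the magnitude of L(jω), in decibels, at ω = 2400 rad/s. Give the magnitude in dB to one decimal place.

4.9 dB

|(j2400)² + 263(j2400) + 19600| = |-5.7404e+06 + j6.312e+05| = 5.775e+06
|L(j2400)| = 1.017e+07 / 5.775e+06 = 1.761
20 log₁₀(1.761) = 4.92 dB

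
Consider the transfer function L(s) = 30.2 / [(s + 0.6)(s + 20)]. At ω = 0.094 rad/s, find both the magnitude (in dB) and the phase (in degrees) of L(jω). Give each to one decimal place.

|j0.094 + 0.6| = √(0.094² + 0.6²) = 0.6073
|j0.094 + 20| = √(0.094² + 20²) = 20
|L(j0.094)| = 30.2 / (0.6073 × 20) = 2.4863
20 log₁₀(2.4863) = 7.91 dB
∠(j0.094 + 0.6) = arctan(0.094/0.6) = 8.90°
∠(j0.094 + 20) = arctan(0.094/20) = 0.27°
∠L(j0.094) = − (8.90° + 0.27°) = -9.17°

|L| = 7.9 dB, ∠L = -9.2°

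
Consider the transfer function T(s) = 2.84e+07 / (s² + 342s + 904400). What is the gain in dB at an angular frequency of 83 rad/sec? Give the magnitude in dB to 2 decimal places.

30.00 dB

|(j83)² + 342(j83) + 904400| = |8.9751e+05 + j28386| = 8.98e+05
|T(j83)| = 2.84e+07 / 8.98e+05 = 31.627
20 log₁₀(31.627) = 30.001 dB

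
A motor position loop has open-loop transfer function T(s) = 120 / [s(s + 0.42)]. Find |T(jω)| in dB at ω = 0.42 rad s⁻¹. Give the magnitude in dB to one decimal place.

|j0.42 + 0.42| = √(0.42² + 0.42²) = 0.594
|j0.42| = 0.42
|T(j0.42)| = 120 / (0.594 × 0.42) = 481.03
20 log₁₀(481.03) = 53.64 dB

53.6 dB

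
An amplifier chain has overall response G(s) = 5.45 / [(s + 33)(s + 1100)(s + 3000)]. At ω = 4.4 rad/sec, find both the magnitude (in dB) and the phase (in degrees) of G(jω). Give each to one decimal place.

|j4.4 + 33| = √(4.4² + 33²) = 33.29
|j4.4 + 1100| = √(4.4² + 1100²) = 1100
|j4.4 + 3000| = √(4.4² + 3000²) = 3000
|G(j4.4)| = 5.45 / (33.29 × 1100 × 3000) = 4.9606e-08
20 log₁₀(4.9606e-08) = -146.09 dB
∠(j4.4 + 33) = arctan(4.4/33) = 7.59°
∠(j4.4 + 1100) = arctan(4.4/1100) = 0.23°
∠(j4.4 + 3000) = arctan(4.4/3000) = 0.08°
∠G(j4.4) = − (7.59° + 0.23° + 0.08°) = -7.91°

|G| = -146.1 dB, ∠G = -7.9°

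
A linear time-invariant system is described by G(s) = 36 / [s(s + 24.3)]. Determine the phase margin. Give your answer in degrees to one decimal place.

Gain crossover: |G(jω)| = 1 at ω ≈ 1.48 rad s⁻¹.
∠G(j1.48) = −90° − arctan(1.48/24.3) ≈ -93.48°
PM = 180° + (-93.48°) = 86.52°

86.5°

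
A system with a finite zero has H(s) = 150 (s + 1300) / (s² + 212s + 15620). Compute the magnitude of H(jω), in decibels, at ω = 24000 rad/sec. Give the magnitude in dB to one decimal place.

-44.1 dB

|j24000 + 1300| = √(24000² + 1300²) = 2.404e+04
|(j24000)² + 212(j24000) + 15620| = |-5.7598e+08 + j5.088e+06| = 5.76e+08
|H(j24000)| = 150 × 2.404e+04 / 5.76e+08 = 0.0062591
20 log₁₀(0.0062591) = -44.07 dB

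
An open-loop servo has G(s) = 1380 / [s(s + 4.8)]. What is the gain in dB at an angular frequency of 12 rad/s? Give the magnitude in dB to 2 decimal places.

|j12 + 4.8| = √(12² + 4.8²) = 12.92
|j12| = 12
|G(j12)| = 1380 / (12.92 × 12) = 8.8979
20 log₁₀(8.8979) = 18.986 dB

18.99 dB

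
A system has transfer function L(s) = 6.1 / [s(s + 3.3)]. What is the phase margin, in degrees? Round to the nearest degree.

63°

Gain crossover: |L(jω)| = 1 at ω ≈ 1.65 rad/s.
∠L(j1.65) = −90° − arctan(1.65/3.3) ≈ -116.60°
PM = 180° + (-116.60°) = 63.40°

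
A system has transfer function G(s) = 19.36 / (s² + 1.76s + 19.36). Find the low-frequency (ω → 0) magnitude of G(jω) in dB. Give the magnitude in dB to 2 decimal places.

0.00 dB

G(0) = 19.36 / 19.36 = 1
20 log₁₀(1) = 0.000 dB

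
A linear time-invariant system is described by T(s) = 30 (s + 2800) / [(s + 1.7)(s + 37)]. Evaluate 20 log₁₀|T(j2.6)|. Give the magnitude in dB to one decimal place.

|j2.6 + 2800| = √(2.6² + 2800²) = 2800
|j2.6 + 1.7| = √(2.6² + 1.7²) = 3.106
|j2.6 + 37| = √(2.6² + 37²) = 37.09
|T(j2.6)| = 30 × 2800 / (3.106 × 37.09) = 729.03
20 log₁₀(729.03) = 57.25 dB

57.3 dB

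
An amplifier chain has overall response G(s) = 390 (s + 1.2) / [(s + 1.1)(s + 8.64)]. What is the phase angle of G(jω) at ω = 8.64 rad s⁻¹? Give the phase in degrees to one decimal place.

∠(j8.64 + 1.2) = arctan(8.64/1.2) = 82.09°
∠(j8.64 + 1.1) = arctan(8.64/1.1) = 82.74°
∠(j8.64 + 8.64) = arctan(8.64/8.64) = 45.00°
∠G(j8.64) = 82.09° − (82.74° + 45.00°) = -45.65°

-45.7°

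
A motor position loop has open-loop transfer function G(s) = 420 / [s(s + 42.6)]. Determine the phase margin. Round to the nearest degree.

Gain crossover: |G(jω)| = 1 at ω ≈ 9.62 rad/sec.
∠G(j9.62) = −90° − arctan(9.62/42.6) ≈ -102.72°
PM = 180° + (-102.72°) = 77.28°

77°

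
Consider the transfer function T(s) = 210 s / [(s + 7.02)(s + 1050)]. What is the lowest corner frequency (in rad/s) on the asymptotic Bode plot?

Break frequencies occur at each pole and zero magnitude: 7.02 rad/s, 1050 rad/s.
The lowest is 7.02 rad/s.

7.02 rad/s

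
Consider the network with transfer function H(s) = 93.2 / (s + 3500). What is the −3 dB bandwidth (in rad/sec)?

For a single-pole low-pass, the −3 dB point is at the pole: ω = 3500 rad/sec.

3500 rad/sec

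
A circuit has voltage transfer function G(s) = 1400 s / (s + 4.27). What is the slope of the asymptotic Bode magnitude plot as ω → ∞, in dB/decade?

0 dB/decade

With 1 zero and 1 pole, the high-frequency asymptotic slope is 20 × (1 − 1) = 0 dB/decade.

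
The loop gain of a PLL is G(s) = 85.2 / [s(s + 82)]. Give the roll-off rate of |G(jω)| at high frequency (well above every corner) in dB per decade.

-40 dB/decade

With 0 zeros and 2 poles, the high-frequency asymptotic slope is 20 × (0 − 2) = -40 dB/decade.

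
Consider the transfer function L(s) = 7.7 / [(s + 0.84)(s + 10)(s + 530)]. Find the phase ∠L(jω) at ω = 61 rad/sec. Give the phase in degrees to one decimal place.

-176.5 deg

∠(j61 + 0.84) = arctan(61/0.84) = 89.21°
∠(j61 + 10) = arctan(61/10) = 80.69°
∠(j61 + 530) = arctan(61/530) = 6.57°
∠L(j61) = − (89.21° + 80.69° + 6.57°) = -176.47°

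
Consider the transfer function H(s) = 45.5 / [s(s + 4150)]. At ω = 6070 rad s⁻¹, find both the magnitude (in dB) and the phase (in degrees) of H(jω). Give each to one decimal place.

|H| = -119.8 dB, ∠H = -145.6°

|j6070 + 4150| = √(6070² + 4150²) = 7353
|j6070| = 6070
|H(j6070)| = 45.5 / (7353 × 6070) = 1.0194e-06
20 log₁₀(1.0194e-06) = -119.83 dB
∠(j6070 + 4150) = arctan(6070/4150) = 55.64°
∠(j6070) = 90.00°
∠H(j6070) = − (55.64° + 90.00°) = -145.64°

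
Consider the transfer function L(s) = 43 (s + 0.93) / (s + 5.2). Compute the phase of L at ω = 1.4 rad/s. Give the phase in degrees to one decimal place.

41.3 deg

∠(j1.4 + 0.93) = arctan(1.4/0.93) = 56.40°
∠(j1.4 + 5.2) = arctan(1.4/5.2) = 15.07°
∠L(j1.4) = 56.40° − 15.07° = 41.34°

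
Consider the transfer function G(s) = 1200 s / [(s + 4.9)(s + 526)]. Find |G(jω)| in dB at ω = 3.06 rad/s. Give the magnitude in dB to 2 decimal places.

|j3.06| = 3.06
|j3.06 + 4.9| = √(3.06² + 4.9²) = 5.777
|j3.06 + 526| = √(3.06² + 526²) = 526
|G(j3.06)| = 1200 × 3.06 / (5.777 × 526) = 1.2084
20 log₁₀(1.2084) = 1.644 dB

1.64 dB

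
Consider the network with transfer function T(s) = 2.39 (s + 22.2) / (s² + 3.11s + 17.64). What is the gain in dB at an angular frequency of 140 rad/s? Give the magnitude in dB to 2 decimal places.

|j140 + 22.2| = √(140² + 22.2²) = 141.7
|(j140)² + 3.11(j140) + 17.64| = |-19582 + j435.4| = 1.959e+04
|T(j140)| = 2.39 × 141.7 / 1.959e+04 = 0.017296
20 log₁₀(0.017296) = -35.241 dB

-35.24 dB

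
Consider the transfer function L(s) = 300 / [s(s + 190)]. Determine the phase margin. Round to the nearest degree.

90°

Gain crossover: |L(jω)| = 1 at ω ≈ 1.58 rad/s.
∠L(j1.58) = −90° − arctan(1.58/190) ≈ -90.48°
PM = 180° + (-90.48°) = 89.52°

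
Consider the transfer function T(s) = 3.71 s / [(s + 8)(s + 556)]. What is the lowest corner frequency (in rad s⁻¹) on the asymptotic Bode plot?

Break frequencies occur at each pole and zero magnitude: 8 rad s⁻¹, 556 rad s⁻¹.
The lowest is 8 rad s⁻¹.

8 rad s⁻¹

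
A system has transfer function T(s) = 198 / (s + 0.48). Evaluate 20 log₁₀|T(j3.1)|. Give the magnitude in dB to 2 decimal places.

36.00 dB

|j3.1 + 0.48| = √(3.1² + 0.48²) = 3.137
|T(j3.1)| = 198 / 3.137 = 63.119
20 log₁₀(63.119) = 36.003 dB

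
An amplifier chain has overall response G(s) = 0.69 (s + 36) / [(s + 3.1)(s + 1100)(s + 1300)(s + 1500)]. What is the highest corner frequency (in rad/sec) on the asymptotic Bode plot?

Break frequencies occur at each pole and zero magnitude: 3.1 rad/sec, 36 rad/sec, 1100 rad/sec, 1300 rad/sec, 1500 rad/sec.
The highest is 1500 rad/sec.

1500 rad/sec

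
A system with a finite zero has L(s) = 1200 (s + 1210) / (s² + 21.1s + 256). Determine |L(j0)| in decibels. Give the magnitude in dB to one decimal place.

L(0) = 1200 × 1210 / 256 = 5671.9
20 log₁₀(5671.9) = 75.07 dB

75.1 dB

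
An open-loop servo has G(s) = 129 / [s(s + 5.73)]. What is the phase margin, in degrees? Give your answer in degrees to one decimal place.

28.3°

Gain crossover: |G(jω)| = 1 at ω ≈ 10.7 rad s⁻¹.
∠G(j10.7) = −90° − arctan(10.7/5.73) ≈ -151.74°
PM = 180° + (-151.74°) = 28.26°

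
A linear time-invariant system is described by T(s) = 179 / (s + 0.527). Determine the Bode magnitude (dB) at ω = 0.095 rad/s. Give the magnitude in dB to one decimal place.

50.5 dB

|j0.095 + 0.527| = √(0.095² + 0.527²) = 0.5355
|T(j0.095)| = 179 / 0.5355 = 334.27
20 log₁₀(334.27) = 50.48 dB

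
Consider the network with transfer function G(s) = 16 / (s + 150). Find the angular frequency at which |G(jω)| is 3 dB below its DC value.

For a single-pole low-pass, the −3 dB point is at the pole: ω = 150 rad/s.

150 rad/s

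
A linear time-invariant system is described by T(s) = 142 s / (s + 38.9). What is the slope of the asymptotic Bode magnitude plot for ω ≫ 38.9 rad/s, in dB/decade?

0 dB/decade

With 1 zero and 1 pole, the high-frequency asymptotic slope is 20 × (1 − 1) = 0 dB/decade.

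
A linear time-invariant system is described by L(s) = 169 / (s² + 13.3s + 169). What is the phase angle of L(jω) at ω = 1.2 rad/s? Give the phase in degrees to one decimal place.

-5.4°

∠[(j1.2)² + 13.3(j1.2) + 169] = ∠[167.56 + j15.96] = 5.44°
∠L(j1.2) = −5.44° = -5.44°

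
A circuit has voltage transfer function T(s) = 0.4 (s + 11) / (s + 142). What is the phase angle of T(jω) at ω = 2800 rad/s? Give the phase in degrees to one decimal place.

∠(j2800 + 11) = arctan(2800/11) = 89.77°
∠(j2800 + 142) = arctan(2800/142) = 87.10°
∠T(j2800) = 89.77° − 87.10° = 2.68°

2.7°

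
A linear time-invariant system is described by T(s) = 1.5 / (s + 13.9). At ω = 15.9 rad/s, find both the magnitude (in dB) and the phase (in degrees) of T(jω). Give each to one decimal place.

|j15.9 + 13.9| = √(15.9² + 13.9²) = 21.12
|T(j15.9)| = 1.5 / 21.12 = 0.071025
20 log₁₀(0.071025) = -22.97 dB
∠(j15.9 + 13.9) = arctan(15.9/13.9) = 48.84°
∠T(j15.9) = −48.84° = -48.84°

|T| = -23.0 dB, ∠T = -48.8°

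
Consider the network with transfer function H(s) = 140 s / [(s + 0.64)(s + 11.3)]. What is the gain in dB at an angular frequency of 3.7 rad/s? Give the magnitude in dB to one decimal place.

|j3.7| = 3.7
|j3.7 + 0.64| = √(3.7² + 0.64²) = 3.755
|j3.7 + 11.3| = √(3.7² + 11.3²) = 11.89
|H(j3.7)| = 140 × 3.7 / (3.755 × 11.89) = 11.602
20 log₁₀(11.602) = 21.29 dB

21.3 dB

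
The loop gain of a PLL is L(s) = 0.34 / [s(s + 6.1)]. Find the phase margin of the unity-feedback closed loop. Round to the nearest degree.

89°

Gain crossover: |L(jω)| = 1 at ω ≈ 0.0557 rad/s.
∠L(j0.0557) = −90° − arctan(0.0557/6.1) ≈ -90.52°
PM = 180° + (-90.52°) = 89.48°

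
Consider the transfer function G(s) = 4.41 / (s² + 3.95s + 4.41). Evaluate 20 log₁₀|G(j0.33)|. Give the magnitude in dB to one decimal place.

-0.2 dB

|(j0.33)² + 3.95(j0.33) + 4.41| = |4.3011 + j1.3035| = 4.494
|G(j0.33)| = 4.41 / 4.494 = 0.98125
20 log₁₀(0.98125) = -0.16 dB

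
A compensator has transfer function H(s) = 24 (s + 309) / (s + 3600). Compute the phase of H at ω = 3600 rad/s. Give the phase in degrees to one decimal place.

40.1°

∠(j3600 + 309) = arctan(3600/309) = 85.09°
∠(j3600 + 3600) = arctan(3600/3600) = 45.00°
∠H(j3600) = 85.09° − 45.00° = 40.09°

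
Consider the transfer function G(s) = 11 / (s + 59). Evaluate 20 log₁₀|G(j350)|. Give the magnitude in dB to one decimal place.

-30.2 dB

|j350 + 59| = √(350² + 59²) = 354.9
|G(j350)| = 11 / 354.9 = 0.030991
20 log₁₀(0.030991) = -30.18 dB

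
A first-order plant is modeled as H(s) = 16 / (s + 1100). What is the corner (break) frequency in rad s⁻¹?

1100 rad s⁻¹

The single real pole at s = −1100 gives a corner at ω = 1100 rad s⁻¹.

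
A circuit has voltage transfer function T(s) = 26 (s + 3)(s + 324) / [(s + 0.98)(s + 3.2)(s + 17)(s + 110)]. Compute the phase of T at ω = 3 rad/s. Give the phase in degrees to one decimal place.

-81.1°

∠(j3 + 3) = arctan(3/3) = 45.00°
∠(j3 + 324) = arctan(3/324) = 0.53°
∠(j3 + 0.98) = arctan(3/0.98) = 71.91°
∠(j3 + 3.2) = arctan(3/3.2) = 43.15°
∠(j3 + 17) = arctan(3/17) = 10.01°
∠(j3 + 110) = arctan(3/110) = 1.56°
∠T(j3) = 45.00° + 0.53° − (71.91° + 43.15° + 10.01° + 1.56°) = -81.10°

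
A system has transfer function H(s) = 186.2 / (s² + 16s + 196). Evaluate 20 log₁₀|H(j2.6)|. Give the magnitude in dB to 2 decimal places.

-0.35 dB

|(j2.6)² + 16(j2.6) + 196| = |189.24 + j41.6| = 193.8
|H(j2.6)| = 186.2 / 193.8 = 0.96099
20 log₁₀(0.96099) = -0.346 dB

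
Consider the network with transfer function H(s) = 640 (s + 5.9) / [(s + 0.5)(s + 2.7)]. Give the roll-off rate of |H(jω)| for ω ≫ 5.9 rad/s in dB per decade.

With 1 zero and 2 poles, the high-frequency asymptotic slope is 20 × (1 − 2) = -20 dB/decade.

-20 dB/decade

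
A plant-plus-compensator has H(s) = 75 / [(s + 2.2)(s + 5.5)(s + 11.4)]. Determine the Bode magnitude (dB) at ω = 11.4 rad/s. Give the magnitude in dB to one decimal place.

-30.0 dB

|j11.4 + 2.2| = √(11.4² + 2.2²) = 11.61
|j11.4 + 5.5| = √(11.4² + 5.5²) = 12.66
|j11.4 + 11.4| = √(11.4² + 11.4²) = 16.12
|H(j11.4)| = 75 / (11.61 × 12.66 × 16.12) = 0.031656
20 log₁₀(0.031656) = -29.99 dB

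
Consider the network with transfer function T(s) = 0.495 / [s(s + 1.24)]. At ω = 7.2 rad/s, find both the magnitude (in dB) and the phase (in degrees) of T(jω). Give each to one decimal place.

|T| = -40.5 dB, ∠T = -170.2°

|j7.2 + 1.24| = √(7.2² + 1.24²) = 7.306
|j7.2| = 7.2
|T(j7.2)| = 0.495 / (7.306 × 7.2) = 0.0094101
20 log₁₀(0.0094101) = -40.53 dB
∠(j7.2 + 1.24) = arctan(7.2/1.24) = 80.23°
∠(j7.2) = 90.00°
∠T(j7.2) = − (80.23° + 90.00°) = -170.23°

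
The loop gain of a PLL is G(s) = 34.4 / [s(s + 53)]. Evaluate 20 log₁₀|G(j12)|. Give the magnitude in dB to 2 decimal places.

|j12 + 53| = √(12² + 53²) = 54.34
|j12| = 12
|G(j12)| = 34.4 / (54.34 × 12) = 0.052753
20 log₁₀(0.052753) = -25.555 dB

-25.56 dB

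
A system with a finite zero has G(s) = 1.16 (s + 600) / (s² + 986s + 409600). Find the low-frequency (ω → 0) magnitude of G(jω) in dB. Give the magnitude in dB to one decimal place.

-55.4 dB

G(0) = 1.16 × 600 / 409600 = 0.0016992
20 log₁₀(0.0016992) = -55.40 dB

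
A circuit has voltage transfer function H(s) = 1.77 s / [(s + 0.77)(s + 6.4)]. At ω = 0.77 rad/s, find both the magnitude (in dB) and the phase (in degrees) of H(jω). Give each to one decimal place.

|H| = -14.2 dB, ∠H = 38.1°

|j0.77| = 0.77
|j0.77 + 0.77| = √(0.77² + 0.77²) = 1.089
|j0.77 + 6.4| = √(0.77² + 6.4²) = 6.446
|H(j0.77)| = 1.77 × 0.77 / (1.089 × 6.446) = 0.19416
20 log₁₀(0.19416) = -14.24 dB
∠(j0.77) = 90.00°
∠(j0.77 + 0.77) = arctan(0.77/0.77) = 45.00°
∠(j0.77 + 6.4) = arctan(0.77/6.4) = 6.86°
∠H(j0.77) = 90.00° − (45.00° + 6.86°) = 38.14°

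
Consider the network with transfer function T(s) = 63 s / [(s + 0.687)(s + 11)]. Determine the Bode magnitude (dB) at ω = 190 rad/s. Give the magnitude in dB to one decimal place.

-9.6 dB

|j190| = 190
|j190 + 0.687| = √(190² + 0.687²) = 190
|j190 + 11| = √(190² + 11²) = 190.3
|T(j190)| = 63 × 190 / (190 × 190.3) = 0.33102
20 log₁₀(0.33102) = -9.60 dB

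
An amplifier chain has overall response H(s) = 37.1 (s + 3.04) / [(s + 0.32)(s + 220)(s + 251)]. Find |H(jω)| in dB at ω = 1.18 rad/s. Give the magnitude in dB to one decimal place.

-54.9 dB

|j1.18 + 3.04| = √(1.18² + 3.04²) = 3.261
|j1.18 + 0.32| = √(1.18² + 0.32²) = 1.223
|j1.18 + 220| = √(1.18² + 220²) = 220
|j1.18 + 251| = √(1.18² + 251²) = 251
|H(j1.18)| = 37.1 × 3.261 / (1.223 × 220 × 251) = 0.0017919
20 log₁₀(0.0017919) = -54.93 dB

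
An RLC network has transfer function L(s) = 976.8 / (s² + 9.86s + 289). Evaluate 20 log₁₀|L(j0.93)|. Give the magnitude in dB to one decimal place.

10.6 dB

|(j0.93)² + 9.86(j0.93) + 289| = |288.14 + j9.1698| = 288.3
|L(j0.93)| = 976.8 / 288.3 = 3.3884
20 log₁₀(3.3884) = 10.60 dB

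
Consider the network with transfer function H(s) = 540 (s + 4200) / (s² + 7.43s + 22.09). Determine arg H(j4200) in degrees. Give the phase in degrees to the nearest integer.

-135°

∠(j4200 + 4200) = arctan(4200/4200) = 45.00°
∠[(j4200)² + 7.43(j4200) + 22.09] = ∠[-1.764e+07 + j31206] = 179.90°
∠H(j4200) = 45.00° − 179.90° = -134.90°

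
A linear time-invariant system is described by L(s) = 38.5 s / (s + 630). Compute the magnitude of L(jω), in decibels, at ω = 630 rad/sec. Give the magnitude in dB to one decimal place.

|j630| = 630
|j630 + 630| = √(630² + 630²) = 891
|L(j630)| = 38.5 × 630 / 891 = 27.224
20 log₁₀(27.224) = 28.70 dB

28.7 dB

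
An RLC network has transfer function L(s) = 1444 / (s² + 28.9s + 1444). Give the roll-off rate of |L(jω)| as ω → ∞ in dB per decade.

-40 dB/decade

With 0 zeros and 2 poles, the high-frequency asymptotic slope is 20 × (0 − 2) = -40 dB/decade.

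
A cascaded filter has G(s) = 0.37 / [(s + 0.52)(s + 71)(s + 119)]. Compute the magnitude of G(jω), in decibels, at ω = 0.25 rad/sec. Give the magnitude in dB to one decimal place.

-82.4 dB

|j0.25 + 0.52| = √(0.25² + 0.52²) = 0.577
|j0.25 + 71| = √(0.25² + 71²) = 71
|j0.25 + 119| = √(0.25² + 119²) = 119
|G(j0.25)| = 0.37 / (0.577 × 71 × 119) = 7.5899e-05
20 log₁₀(7.5899e-05) = -82.40 dB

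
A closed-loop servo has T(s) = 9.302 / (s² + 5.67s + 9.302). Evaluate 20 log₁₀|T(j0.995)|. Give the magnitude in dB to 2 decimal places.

-0.67 dB

|(j0.995)² + 5.67(j0.995) + 9.302| = |8.312 + j5.6417| = 10.05
|T(j0.995)| = 9.302 / 10.05 = 0.92596
20 log₁₀(0.92596) = -0.668 dB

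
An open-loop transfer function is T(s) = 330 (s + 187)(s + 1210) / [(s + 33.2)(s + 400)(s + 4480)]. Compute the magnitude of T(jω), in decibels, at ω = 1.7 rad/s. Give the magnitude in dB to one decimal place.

2.0 dB

|j1.7 + 187| = √(1.7² + 187²) = 187
|j1.7 + 1210| = √(1.7² + 1210²) = 1210
|j1.7 + 33.2| = √(1.7² + 33.2²) = 33.24
|j1.7 + 400| = √(1.7² + 400²) = 400
|j1.7 + 4480| = √(1.7² + 4480²) = 4480
|T(j1.7)| = 330 × 187 × 1210 / (33.24 × 400 × 4480) = 1.2535
20 log₁₀(1.2535) = 1.96 dB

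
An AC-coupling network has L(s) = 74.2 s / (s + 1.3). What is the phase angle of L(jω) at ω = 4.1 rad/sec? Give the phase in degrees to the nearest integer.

∠(j4.1) = 90.00°
∠(j4.1 + 1.3) = arctan(4.1/1.3) = 72.41°
∠L(j4.1) = 90.00° − 72.41° = 17.59°

18°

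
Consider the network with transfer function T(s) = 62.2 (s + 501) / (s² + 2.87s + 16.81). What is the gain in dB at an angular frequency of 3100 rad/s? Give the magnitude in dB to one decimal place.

-33.8 dB

|j3100 + 501| = √(3100² + 501²) = 3140
|(j3100)² + 2.87(j3100) + 16.81| = |-9.61e+06 + j8897| = 9.61e+06
|T(j3100)| = 62.2 × 3140 / 9.61e+06 = 0.020325
20 log₁₀(0.020325) = -33.84 dB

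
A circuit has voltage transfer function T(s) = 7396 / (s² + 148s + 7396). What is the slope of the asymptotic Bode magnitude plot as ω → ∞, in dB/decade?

-40 dB/decade

With 0 zeros and 2 poles, the high-frequency asymptotic slope is 20 × (0 − 2) = -40 dB/decade.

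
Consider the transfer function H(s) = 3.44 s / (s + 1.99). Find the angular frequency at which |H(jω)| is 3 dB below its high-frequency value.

1.99 rad/sec

For a single-pole high-pass, the −3 dB point is at the pole: ω = 1.99 rad/sec.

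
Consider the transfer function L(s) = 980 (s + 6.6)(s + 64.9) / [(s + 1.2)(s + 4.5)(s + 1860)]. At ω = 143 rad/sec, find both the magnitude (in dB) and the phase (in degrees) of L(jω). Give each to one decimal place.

|L| = -4.8 dB, ∠L = -29.2°

|j143 + 6.6| = √(143² + 6.6²) = 143.2
|j143 + 64.9| = √(143² + 64.9²) = 157
|j143 + 1.2| = √(143² + 1.2²) = 143
|j143 + 4.5| = √(143² + 4.5²) = 143.1
|j143 + 1860| = √(143² + 1860²) = 1865
|L(j143)| = 980 × 143.2 × 157 / (143 × 143.1 × 1865) = 0.57721
20 log₁₀(0.57721) = -4.77 dB
∠(j143 + 6.6) = arctan(143/6.6) = 87.36°
∠(j143 + 64.9) = arctan(143/64.9) = 65.59°
∠(j143 + 1.2) = arctan(143/1.2) = 89.52°
∠(j143 + 4.5) = arctan(143/4.5) = 88.20°
∠(j143 + 1860) = arctan(143/1860) = 4.40°
∠L(j143) = 87.36° + 65.59° − (89.52° + 88.20° + 4.40°) = -29.17°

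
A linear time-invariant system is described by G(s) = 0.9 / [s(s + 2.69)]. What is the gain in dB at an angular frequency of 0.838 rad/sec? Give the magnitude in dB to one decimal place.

-8.4 dB

|j0.838 + 2.69| = √(0.838² + 2.69²) = 2.818
|j0.838| = 0.838
|G(j0.838)| = 0.9 / (2.818 × 0.838) = 0.38118
20 log₁₀(0.38118) = -8.38 dB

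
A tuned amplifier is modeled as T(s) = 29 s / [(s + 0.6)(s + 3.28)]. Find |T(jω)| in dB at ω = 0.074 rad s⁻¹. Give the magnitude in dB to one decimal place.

0.7 dB

|j0.074| = 0.074
|j0.074 + 0.6| = √(0.074² + 0.6²) = 0.6045
|j0.074 + 3.28| = √(0.074² + 3.28²) = 3.281
|T(j0.074)| = 29 × 0.074 / (0.6045 × 3.281) = 1.082
20 log₁₀(1.082) = 0.68 dB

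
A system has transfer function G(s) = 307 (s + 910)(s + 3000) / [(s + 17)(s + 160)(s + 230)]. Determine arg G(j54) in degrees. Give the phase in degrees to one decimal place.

∠(j54 + 910) = arctan(54/910) = 3.40°
∠(j54 + 3000) = arctan(54/3000) = 1.03°
∠(j54 + 17) = arctan(54/17) = 72.53°
∠(j54 + 160) = arctan(54/160) = 18.65°
∠(j54 + 230) = arctan(54/230) = 13.21°
∠G(j54) = 3.40° + 1.03° − (72.53° + 18.65° + 13.21°) = -99.96°

-100.0°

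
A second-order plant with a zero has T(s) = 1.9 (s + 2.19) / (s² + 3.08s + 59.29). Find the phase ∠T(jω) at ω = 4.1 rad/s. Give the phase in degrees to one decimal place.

∠(j4.1 + 2.19) = arctan(4.1/2.19) = 61.89°
∠[(j4.1)² + 3.08(j4.1) + 59.29] = ∠[42.48 + j12.628] = 16.56°
∠T(j4.1) = 61.89° − 16.56° = 45.34°

45.3 deg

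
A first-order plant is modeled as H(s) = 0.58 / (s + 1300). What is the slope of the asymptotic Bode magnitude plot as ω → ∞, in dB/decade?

-20 dB/decade

With 0 zeros and 1 pole, the high-frequency asymptotic slope is 20 × (0 − 1) = -20 dB/decade.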